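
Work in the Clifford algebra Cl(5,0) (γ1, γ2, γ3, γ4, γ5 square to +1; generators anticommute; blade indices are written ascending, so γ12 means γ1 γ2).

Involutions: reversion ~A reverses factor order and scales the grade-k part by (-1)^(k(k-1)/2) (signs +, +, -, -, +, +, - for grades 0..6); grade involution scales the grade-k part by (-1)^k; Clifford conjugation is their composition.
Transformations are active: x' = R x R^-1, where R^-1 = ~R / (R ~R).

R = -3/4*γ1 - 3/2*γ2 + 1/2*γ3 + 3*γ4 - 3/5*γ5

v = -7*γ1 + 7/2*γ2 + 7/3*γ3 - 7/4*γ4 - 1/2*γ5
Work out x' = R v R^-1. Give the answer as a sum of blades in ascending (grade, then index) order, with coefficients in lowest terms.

~R = -3/4*γ1 - 3/2*γ2 + 1/2*γ3 + 3*γ4 - 3/5*γ5, and R ~R = 4969/400, so R^-1 = ~R / (4969/400).
R v = -227/60 - 105/8*γ12 + 7/4*γ13 + 357/16*γ14 - 153/40*γ15 - 21/4*γ23 - 63/8*γ24 + 57/20*γ25 - 63/8*γ34 + 23/20*γ35 - 51/20*γ45
Answer: 37053/4969*γ1 - 25703/9938*γ2 - 39323/14907*γ3 - 1537/19876*γ4 + 8601/9938*γ5


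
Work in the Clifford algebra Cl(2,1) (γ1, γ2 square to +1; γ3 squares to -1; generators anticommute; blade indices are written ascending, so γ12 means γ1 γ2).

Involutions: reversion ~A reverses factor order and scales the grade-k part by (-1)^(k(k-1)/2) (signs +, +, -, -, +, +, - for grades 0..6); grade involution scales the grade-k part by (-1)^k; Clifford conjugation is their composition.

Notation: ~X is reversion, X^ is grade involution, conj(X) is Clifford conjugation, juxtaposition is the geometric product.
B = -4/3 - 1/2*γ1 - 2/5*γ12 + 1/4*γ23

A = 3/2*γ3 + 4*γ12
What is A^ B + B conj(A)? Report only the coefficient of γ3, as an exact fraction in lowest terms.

first term: 8/5 + 13/8*γ2 + 2*γ3 - 16/3*γ12 + 1/4*γ13 + 3/5*γ123
second term: -8/5 + 19/8*γ2 + 2*γ3 + 16/3*γ12 + 7/4*γ13 + 3/5*γ123
Answer: 4


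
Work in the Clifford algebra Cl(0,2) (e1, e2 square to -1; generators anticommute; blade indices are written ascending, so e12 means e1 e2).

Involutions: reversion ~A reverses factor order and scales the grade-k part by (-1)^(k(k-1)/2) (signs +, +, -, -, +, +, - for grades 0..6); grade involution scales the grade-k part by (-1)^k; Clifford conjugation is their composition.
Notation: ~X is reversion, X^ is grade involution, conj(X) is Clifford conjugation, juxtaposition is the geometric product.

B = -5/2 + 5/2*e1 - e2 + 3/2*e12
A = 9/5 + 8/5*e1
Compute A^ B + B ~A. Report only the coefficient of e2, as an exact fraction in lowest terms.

first term: -1/2 + 17/2*e1 + 3/5*e2 + 43/10*e12
second term: -17/2 + 1/2*e1 + 3/5*e2 + 43/10*e12
Answer: 6/5


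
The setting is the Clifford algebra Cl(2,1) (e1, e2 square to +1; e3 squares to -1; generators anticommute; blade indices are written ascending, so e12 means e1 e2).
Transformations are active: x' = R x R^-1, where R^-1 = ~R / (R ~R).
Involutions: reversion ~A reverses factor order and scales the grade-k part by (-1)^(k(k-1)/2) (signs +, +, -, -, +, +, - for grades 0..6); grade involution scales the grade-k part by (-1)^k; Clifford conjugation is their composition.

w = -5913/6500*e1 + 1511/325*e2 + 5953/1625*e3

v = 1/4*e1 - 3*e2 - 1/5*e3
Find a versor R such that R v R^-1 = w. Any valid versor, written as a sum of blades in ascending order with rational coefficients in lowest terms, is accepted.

The midline construction: v and w both square to 3609/400, so reflecting in their sum -1072/1625*e1 + 536/325*e2 + 5628/1625*e3 exchanges them.
Answer: -1072/1625*e1 + 536/325*e2 + 5628/1625*e3


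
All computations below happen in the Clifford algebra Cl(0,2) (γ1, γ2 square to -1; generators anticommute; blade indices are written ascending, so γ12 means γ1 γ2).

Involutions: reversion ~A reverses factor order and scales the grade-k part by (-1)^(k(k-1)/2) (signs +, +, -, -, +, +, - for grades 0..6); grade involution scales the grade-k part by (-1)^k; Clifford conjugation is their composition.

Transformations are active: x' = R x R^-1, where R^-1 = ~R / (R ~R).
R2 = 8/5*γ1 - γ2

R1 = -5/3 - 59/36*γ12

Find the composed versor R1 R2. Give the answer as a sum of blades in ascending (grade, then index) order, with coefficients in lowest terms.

Distribute over the terms of R1 (each basis-blade product reordered to ascending indices, repeated generators contracted through their squares):
(-5/3) R2 = -8/3*γ1 + 5/3*γ2
(-59/36*γ12) R2 = -59/36*γ1 - 118/45*γ2
Summing the partial products and collecting blades:
Answer: -155/36*γ1 - 43/45*γ2


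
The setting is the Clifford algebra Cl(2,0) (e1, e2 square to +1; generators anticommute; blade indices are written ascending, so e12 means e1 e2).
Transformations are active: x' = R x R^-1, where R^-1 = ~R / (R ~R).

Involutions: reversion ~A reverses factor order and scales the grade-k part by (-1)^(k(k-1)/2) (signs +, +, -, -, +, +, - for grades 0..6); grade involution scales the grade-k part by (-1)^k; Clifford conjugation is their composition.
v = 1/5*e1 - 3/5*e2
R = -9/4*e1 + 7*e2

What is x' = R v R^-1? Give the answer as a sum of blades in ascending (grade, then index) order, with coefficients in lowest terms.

~R = -9/4*e1 + 7*e2, and R ~R = 865/16, so R^-1 = ~R / (865/16).
R v = -93/20 - 1/20*e12
Answer: 809/4325*e1 - 2613/4325*e2


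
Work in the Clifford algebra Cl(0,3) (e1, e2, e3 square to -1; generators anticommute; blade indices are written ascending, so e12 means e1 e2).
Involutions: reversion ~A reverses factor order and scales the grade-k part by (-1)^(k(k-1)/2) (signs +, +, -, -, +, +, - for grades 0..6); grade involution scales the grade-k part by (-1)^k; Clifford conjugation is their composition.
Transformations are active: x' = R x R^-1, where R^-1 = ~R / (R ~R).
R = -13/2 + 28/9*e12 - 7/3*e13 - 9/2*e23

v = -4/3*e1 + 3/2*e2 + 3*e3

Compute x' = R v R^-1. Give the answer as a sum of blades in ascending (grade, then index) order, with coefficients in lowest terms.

~R = -13/2 - 28/9*e12 + 7/3*e13 + 9/2*e23, and R ~R = 12575/162, so R^-1 = ~R / (12575/162).
R v = 11*e1 - 43/108*e2 - 833/36*e3 + 113/6*e123
Answer: -4063/1509*e1 - 3786/12575*e2 + 59979/25150*e3


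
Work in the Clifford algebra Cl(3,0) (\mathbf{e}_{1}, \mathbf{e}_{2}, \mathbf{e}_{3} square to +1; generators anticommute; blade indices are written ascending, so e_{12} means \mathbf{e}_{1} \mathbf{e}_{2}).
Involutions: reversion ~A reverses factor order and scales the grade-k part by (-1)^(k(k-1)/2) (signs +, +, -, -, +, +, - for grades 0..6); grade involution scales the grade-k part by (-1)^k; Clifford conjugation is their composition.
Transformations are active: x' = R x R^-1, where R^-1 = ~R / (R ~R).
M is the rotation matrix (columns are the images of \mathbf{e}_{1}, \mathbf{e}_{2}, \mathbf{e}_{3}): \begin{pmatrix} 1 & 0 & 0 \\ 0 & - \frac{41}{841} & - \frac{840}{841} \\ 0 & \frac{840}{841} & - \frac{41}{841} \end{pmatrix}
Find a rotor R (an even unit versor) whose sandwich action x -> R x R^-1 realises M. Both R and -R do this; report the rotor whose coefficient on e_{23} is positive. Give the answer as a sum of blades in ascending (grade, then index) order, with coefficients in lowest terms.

Method: write R = a + b12*e_{12} + b13*e_{13} + b23*e_{23} with a^2 + b12^2 + b13^2 + b23^2 = 1 (so R^-1 = ~R). Expanding the columns R e_j ~R gives tr M = 4a^2 - 1 and, from the antisymmetric part, M21 - M12 = -4a*b12, M13 - M31 = 4a*b13, M32 - M23 = -4a*b23.
Here tr M = \frac{759}{841}, so a^2 = (1 + tr M)/4 = \frac{400}{841} and a = ±\frac{20}{29}. Taking a = \frac{20}{29}: M21 - M12 = 0, M13 - M31 = 0, M32 - M23 = \frac{1680}{841}, giving b12 = 0, b13 = 0, b23 = -\frac{21}{29}, i.e. R = \frac{20}{29} - \frac{21}{29} e_{23}.
Its e_{23} coefficient is negative, so report the other preimage -R.
Answer: -\frac{20}{29} + \frac{21}{29} e_{23}. Note: both R and -R realise this M (trace \frac{759}{841}); the covering map identifies them, and the e_{23}-coefficient sign is the tie-breaker.


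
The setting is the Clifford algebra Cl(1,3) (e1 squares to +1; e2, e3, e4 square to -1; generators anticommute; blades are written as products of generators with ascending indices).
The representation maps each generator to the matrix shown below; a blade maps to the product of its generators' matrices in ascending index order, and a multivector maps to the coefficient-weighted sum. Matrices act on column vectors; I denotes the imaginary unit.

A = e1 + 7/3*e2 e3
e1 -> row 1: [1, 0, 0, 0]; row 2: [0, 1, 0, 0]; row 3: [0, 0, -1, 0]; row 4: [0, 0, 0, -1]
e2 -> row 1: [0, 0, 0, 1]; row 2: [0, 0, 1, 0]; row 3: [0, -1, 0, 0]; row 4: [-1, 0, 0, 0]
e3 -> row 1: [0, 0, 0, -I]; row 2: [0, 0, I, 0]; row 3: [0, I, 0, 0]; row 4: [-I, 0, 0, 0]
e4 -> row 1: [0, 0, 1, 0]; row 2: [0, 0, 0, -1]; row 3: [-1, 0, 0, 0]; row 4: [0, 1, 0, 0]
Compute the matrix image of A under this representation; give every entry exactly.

Bivector images (products of the table entries): rho(e2 e3) = rho(e2)rho(e3) = row 1: [-I, 0, 0, 0]; row 2: [0, I, 0, 0]; row 3: [0, 0, -I, 0]; row 4: [0, 0, 0, I].
M = (1)*rho(e1) + (7/3)*rho(e2 e3), summed entrywise:
Answer: row 1: [1 - 7*I/3, 0, 0, 0]; row 2: [0, 1 + 7*I/3, 0, 0]; row 3: [0, 0, -1 - 7*I/3, 0]; row 4: [0, 0, 0, -1 + 7*I/3]


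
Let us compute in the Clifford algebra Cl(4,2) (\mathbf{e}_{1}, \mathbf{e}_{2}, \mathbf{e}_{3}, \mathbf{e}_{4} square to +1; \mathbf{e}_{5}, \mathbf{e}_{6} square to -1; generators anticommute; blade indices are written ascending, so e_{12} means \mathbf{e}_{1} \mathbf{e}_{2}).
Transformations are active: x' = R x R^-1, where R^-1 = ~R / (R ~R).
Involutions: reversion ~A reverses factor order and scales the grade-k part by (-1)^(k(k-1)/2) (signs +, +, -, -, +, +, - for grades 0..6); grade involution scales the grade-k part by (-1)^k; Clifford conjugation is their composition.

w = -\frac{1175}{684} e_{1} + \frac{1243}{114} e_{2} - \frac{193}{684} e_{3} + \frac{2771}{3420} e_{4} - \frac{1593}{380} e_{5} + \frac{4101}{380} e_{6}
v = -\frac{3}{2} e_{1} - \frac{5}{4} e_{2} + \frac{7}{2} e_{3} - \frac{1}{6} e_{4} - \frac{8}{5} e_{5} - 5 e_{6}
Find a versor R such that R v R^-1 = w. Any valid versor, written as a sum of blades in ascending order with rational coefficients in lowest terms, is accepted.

Sketch: the shared square -\frac{41291}{3600} makes R = v + w = -\frac{2201}{684} e_{1} + \frac{2201}{228} e_{2} + \frac{2201}{684} e_{3} + \frac{2201}{3420} e_{4} - \frac{2201}{380} e_{5} + \frac{2201}{380} e_{6} the natural versor; its sandwich fixes that direction, negates (v - w)/2, and sends v to w.
Answer: -\frac{2201}{684} e_{1} + \frac{2201}{228} e_{2} + \frac{2201}{684} e_{3} + \frac{2201}{3420} e_{4} - \frac{2201}{380} e_{5} + \frac{2201}{380} e_{6}


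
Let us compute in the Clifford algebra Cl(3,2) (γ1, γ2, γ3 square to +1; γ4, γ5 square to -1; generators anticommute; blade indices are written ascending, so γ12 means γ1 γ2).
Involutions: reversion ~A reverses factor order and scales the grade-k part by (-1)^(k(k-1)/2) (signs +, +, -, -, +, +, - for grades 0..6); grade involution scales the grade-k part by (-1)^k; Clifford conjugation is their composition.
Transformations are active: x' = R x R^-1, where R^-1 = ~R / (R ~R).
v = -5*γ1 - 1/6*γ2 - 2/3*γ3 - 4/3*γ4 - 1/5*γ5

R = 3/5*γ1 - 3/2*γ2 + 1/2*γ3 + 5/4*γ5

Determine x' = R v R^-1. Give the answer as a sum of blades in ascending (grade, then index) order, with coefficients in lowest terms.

~R = 3/5*γ1 - 3/2*γ2 + 1/2*γ3 + 5/4*γ5, and R ~R = 519/400, so R^-1 = ~R / (519/400).
R v = -17/6 - 38/5*γ12 + 21/10*γ13 - 4/5*γ14 + 613/100*γ15 + 13/12*γ23 + 2*γ24 + 61/120*γ25 - 2/3*γ34 + 11/15*γ35 + 5/3*γ45
Answer: 1235/519*γ1 + 6973/1038*γ2 - 2362/1557*γ3 + 4/3*γ4 - 40943/7785*γ5


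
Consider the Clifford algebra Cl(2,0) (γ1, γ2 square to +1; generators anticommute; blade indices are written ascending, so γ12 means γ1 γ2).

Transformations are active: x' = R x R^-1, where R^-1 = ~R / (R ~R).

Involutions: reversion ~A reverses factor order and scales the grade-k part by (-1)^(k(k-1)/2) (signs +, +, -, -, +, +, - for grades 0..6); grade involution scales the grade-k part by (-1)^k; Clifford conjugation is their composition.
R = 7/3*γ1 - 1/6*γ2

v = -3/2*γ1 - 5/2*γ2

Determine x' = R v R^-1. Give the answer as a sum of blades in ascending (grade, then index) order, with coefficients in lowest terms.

~R = 7/3*γ1 - 1/6*γ2, and R ~R = 197/36, so R^-1 = ~R / (197/36).
R v = -37/12 - 73/12*γ12
Answer: -445/394*γ1 + 1059/394*γ2


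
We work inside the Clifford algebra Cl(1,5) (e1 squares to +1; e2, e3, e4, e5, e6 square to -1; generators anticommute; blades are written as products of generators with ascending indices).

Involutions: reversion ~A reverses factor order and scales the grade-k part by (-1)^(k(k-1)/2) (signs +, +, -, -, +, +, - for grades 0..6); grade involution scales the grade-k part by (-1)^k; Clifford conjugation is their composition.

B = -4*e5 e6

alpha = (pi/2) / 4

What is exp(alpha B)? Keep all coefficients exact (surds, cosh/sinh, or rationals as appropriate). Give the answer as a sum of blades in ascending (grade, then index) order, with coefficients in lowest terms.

B^2 = (-4)^2*(e5 e6)^2 = 16*(-1) = -16 (a basis 2-blade squares to minus the product of its generators' squares).
B^2 = -16 — the series telescopes trigonometrically here: l = 4, alpha*l = pi/2, so exp(alpha B) = cos(pi/2) + (sin(pi/2)/4)*B = 0 + (1/4)*B.
Answer: -e5 e6


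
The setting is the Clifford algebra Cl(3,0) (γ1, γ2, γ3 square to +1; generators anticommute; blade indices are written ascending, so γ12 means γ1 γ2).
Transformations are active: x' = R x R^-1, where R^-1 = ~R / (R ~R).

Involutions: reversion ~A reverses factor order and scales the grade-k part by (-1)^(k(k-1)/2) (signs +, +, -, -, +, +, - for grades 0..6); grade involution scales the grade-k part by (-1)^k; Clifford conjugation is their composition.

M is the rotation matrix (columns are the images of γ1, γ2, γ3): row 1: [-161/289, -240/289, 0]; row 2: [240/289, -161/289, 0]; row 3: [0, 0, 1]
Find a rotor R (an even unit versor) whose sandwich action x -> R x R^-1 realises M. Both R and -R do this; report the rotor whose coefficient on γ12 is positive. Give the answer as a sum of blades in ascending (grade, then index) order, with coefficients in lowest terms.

Method: write R = a + b12*γ12 + b13*γ13 + b23*γ23 with a^2 + b12^2 + b13^2 + b23^2 = 1 (so R^-1 = ~R). Expanding the columns R e_j ~R gives tr M = 4a^2 - 1 and, from the antisymmetric part, M21 - M12 = -4a*b12, M13 - M31 = 4a*b13, M32 - M23 = -4a*b23.
Here tr M = -33/289, so a^2 = (1 + tr M)/4 = 64/289 and a = ±8/17. Taking a = 8/17: M21 - M12 = 480/289, M13 - M31 = 0, M32 - M23 = 0, giving b12 = -15/17, b13 = 0, b23 = 0, i.e. R = 8/17 - 15/17*γ12.
Its γ12 coefficient is negative, so report the other preimage -R.
Answer: -8/17 + 15/17*γ12. Why the constraint matters: R and -R act identically through the sandwich — M has trace -33/289 either way — so only the sign condition on γ12 picks one of the two preimages.


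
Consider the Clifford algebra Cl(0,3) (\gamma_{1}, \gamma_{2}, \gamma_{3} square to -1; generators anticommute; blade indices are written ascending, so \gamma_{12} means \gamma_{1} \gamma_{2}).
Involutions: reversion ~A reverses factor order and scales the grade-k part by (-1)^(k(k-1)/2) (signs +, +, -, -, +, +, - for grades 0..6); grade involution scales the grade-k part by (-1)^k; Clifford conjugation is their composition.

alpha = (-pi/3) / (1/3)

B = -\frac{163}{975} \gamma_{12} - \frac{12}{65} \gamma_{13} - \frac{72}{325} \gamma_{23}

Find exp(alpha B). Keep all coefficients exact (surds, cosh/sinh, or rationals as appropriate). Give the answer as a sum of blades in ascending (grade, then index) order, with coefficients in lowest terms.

B^2 term by term: the squares give (-\frac{163}{975})^2*(\gamma_{12})^2 + (-\frac{12}{65})^2*(\gamma_{13})^2 + (-\frac{72}{325})^2*(\gamma_{23})^2 = \frac{26569}{950625}*(-1) + \frac{144}{4225}*(-1) + \frac{5184}{105625}*(-1) = -\frac{1}{9} (each basis 2-blade squares to minus the product of its generators' squares); cross terms between blades sharing an index anticommute and cancel. So B^2 = -\frac{1}{9}.
B^2 = -\frac{1}{9} — since the square is negative, the closed form is circular: l = \frac{1}{3}, alpha*l = - \frac{\pi}{3}, so exp(alpha B) = cos(- \frac{\pi}{3}) + (sin(- \frac{\pi}{3})/(\frac{1}{3}))*B = \frac{1}{2} + (- \frac{3 \sqrt{3}}{2})*B.
Answer: \frac{1}{2} + \frac{163 \sqrt{3}}{650} \gamma_{12} + \frac{18 \sqrt{3}}{65} \gamma_{13} + \frac{108 \sqrt{3}}{325} \gamma_{23}


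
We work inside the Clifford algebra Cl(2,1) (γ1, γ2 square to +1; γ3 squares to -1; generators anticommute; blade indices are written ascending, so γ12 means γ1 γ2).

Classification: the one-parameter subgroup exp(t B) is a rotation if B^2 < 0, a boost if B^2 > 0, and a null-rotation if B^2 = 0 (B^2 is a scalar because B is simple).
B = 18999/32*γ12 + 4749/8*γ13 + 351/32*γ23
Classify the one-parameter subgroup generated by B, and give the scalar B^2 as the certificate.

B^2 term by term: the squares give (18999/32)^2*(γ12)^2 + (4749/8)^2*(γ13)^2 + (351/32)^2*(γ23)^2 = 360962001/1024*(-1) + 22553001/64*(+1) + 123201/1024*(+1) = 9 (each basis 2-blade squares to minus the product of its generators' squares); cross terms between blades sharing an index anticommute and cancel. So B^2 = 9.
Answer: boost, certificate B^2 = 9. The scalar 9 is the complete invariant here: its sign names the subgroup type.


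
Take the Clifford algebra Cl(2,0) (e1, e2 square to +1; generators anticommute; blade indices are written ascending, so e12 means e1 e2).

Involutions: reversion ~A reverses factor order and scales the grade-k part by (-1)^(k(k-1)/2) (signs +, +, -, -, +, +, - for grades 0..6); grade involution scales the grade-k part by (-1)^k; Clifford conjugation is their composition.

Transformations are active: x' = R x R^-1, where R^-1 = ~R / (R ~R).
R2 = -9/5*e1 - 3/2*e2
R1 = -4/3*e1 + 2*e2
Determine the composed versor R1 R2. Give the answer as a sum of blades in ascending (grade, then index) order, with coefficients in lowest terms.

Distribute over the terms of R1 (each basis-blade product reordered to ascending indices, repeated generators contracted through their squares):
(-4/3*e1) R2 = 12/5 + 2*e12
(2*e2) R2 = -3 + 18/5*e12
Summing the partial products and collecting blades:
Answer: -3/5 + 28/5*e12


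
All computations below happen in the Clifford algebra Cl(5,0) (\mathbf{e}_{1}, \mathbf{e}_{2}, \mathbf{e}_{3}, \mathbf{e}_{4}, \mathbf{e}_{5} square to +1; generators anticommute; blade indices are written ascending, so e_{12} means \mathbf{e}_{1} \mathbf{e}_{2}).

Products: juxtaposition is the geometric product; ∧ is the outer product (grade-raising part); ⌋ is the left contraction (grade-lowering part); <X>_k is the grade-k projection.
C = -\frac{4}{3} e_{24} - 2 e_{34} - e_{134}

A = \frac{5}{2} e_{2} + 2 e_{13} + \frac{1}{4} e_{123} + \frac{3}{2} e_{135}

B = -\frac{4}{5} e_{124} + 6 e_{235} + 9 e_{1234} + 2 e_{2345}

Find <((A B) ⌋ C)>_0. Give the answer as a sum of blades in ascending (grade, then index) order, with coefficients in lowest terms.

step 1: -\frac{9}{4} e_{4} - 9 e_{12} + 2 e_{14} - \frac{3}{2} e_{15} + 18 e_{24} + \frac{1}{5} e_{34} + 15 e_{35} + 3 e_{124} - 12 e_{125} - \frac{45}{2} e_{134} - \frac{1}{2} e_{145} - \frac{8}{5} e_{234} + \frac{27}{2} e_{245} + 5 e_{345} - 4 e_{1245} + \frac{6}{5} e_{2345}
step 2: \frac{19}{10} + \frac{1}{5} e_{1} - 3 e_{2} - \frac{13}{2} e_{3} + \frac{9}{4} e_{13}
step 3: \frac{19}{10}
Answer: \frac{19}{10}


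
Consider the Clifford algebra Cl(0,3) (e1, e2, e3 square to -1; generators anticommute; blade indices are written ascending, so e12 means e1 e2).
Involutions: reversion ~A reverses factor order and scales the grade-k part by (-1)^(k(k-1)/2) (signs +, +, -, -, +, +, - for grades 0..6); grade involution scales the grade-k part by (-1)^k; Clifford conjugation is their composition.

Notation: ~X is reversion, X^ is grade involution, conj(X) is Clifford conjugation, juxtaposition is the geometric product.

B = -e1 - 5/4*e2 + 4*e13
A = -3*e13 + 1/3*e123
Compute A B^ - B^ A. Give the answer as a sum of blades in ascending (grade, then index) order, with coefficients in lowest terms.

first term: 12 + 4/3*e2 - 3*e3 + 5/12*e13 - 1/3*e23 + 15/4*e123
second term: 12 + 4/3*e2 + 3*e3 + 5/12*e13 - 1/3*e23 + 15/4*e123
Answer: -6*e3


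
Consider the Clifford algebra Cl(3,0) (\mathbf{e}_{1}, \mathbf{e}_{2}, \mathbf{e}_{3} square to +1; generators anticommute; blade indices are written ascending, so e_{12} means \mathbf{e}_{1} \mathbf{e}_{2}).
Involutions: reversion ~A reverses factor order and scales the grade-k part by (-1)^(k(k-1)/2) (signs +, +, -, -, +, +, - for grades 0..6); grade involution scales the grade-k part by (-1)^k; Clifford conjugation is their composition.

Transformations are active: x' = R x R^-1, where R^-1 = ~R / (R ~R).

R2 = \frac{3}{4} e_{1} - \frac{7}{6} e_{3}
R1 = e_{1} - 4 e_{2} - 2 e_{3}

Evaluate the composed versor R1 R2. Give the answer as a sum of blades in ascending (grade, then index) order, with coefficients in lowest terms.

Distribute over the terms of R2 (each basis-blade product reordered to ascending indices, repeated generators contracted through their squares):
R1 (\frac{3}{4} e_{1}) = \frac{3}{4} + 3 e_{12} + \frac{3}{2} e_{13}
R1 (-\frac{7}{6} e_{3}) = \frac{7}{3} - \frac{7}{6} e_{13} + \frac{14}{3} e_{23}
Summing the partial products and collecting blades:
Answer: \frac{37}{12} + 3 e_{12} + \frac{1}{3} e_{13} + \frac{14}{3} e_{23}


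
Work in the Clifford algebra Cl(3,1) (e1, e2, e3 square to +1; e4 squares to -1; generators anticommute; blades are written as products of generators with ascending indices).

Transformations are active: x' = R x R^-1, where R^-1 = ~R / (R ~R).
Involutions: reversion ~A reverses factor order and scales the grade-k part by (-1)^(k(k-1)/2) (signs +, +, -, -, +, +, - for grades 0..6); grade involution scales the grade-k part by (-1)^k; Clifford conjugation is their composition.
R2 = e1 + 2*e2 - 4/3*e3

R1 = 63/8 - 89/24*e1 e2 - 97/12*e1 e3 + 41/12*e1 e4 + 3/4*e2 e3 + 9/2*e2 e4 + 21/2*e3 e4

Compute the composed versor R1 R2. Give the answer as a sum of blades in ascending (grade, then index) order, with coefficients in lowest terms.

Distribute over the terms of R2 (each basis-blade product reordered to ascending indices, repeated generators contracted through their squares):
R1 (e1) = 63/8*e1 + 89/24*e2 + 97/12*e3 - 41/12*e4 + 3/4*e1 e2 e3 + 9/2*e1 e2 e4 + 21/2*e1 e3 e4
R1 (2*e2) = -89/12*e1 + 63/4*e2 - 3/2*e3 - 9*e4 + 97/6*e1 e2 e3 - 41/6*e1 e2 e4 + 21*e2 e3 e4
R1 (-4/3*e3) = 97/9*e1 - e2 - 21/2*e3 + 14*e4 + 89/18*e1 e2 e3 + 41/9*e1 e3 e4 + 6*e2 e3 e4
Summing the partial products and collecting blades:
Answer: 809/72*e1 + 443/24*e2 - 47/12*e3 + 19/12*e4 + 787/36*e1 e2 e3 - 7/3*e1 e2 e4 + 271/18*e1 e3 e4 + 27*e2 e3 e4


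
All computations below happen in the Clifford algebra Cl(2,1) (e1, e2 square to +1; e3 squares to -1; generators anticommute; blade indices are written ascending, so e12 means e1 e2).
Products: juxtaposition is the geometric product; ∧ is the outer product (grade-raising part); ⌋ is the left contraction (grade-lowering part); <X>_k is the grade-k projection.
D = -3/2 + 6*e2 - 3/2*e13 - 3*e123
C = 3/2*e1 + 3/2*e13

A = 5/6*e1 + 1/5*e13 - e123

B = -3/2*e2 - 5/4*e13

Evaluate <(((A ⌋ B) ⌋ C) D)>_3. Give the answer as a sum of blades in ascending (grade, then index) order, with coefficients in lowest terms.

step 1: -1/4 - 25/24*e3
step 2: -31/16*e1 - 3/8*e13
step 3: 9/16 + 93/32*e1 - 9/8*e2 + 93/32*e3 - 93/8*e12 + 9/16*e13 + 93/16*e23 + 9/4*e123
step 4: 9/4*e123
Answer: 9/4*e123


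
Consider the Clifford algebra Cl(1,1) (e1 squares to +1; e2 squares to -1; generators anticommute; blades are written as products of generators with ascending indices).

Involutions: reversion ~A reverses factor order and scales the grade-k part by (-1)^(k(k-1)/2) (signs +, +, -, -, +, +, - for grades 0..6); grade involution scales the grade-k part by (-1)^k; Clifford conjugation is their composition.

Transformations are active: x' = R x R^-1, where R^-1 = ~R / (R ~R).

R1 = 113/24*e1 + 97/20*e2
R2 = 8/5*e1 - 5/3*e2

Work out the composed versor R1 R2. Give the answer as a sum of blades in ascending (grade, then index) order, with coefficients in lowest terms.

Distribute over the terms of R1 (each basis-blade product reordered to ascending indices, repeated generators contracted through their squares):
(113/24*e1) R2 = 113/15 - 565/72*e1 e2
(97/20*e2) R2 = 97/12 - 194/25*e1 e2
Summing the partial products and collecting blades:
Answer: 937/60 - 28093/1800*e1 e2


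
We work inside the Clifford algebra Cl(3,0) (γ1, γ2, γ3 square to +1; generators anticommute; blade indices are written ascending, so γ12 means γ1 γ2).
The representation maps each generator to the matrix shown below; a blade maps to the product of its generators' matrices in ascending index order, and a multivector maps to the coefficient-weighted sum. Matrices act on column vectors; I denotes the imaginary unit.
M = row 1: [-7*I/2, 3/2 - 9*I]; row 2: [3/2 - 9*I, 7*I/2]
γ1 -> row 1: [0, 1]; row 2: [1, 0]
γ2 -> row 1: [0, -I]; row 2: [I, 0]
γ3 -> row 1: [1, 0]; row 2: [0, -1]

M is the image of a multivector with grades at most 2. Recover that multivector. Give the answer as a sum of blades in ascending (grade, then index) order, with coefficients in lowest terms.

Method: 1, rho(γ1), rho(γ2), rho(γ3) form a trace-orthogonal basis of the 2x2 complex matrices (tr(X Y) = 2 if X = Y, else 0), so M = m0*1 + m1*rho(γ1) + m2*rho(γ2) + m3*rho(γ3) with m0 = tr(M)/2 = 0, m1 = tr(M rho(γ1))/2 = 3/2 - 9*I, m2 = tr(M rho(γ2))/2 = 0, m3 = tr(M rho(γ3))/2 = -7*I/2.
Multiplying table entries, the bivector images are rho(γ12) = I*rho(γ3), rho(γ13) = -I*rho(γ2), rho(γ23) = I*rho(γ1); with real blade coefficients the real parts of m0..m3 are the coefficients of 1, γ1, γ2, γ3 and the imaginary parts give the bivectors (γ23: Im m1, γ13: -Im m2, γ12: Im m3).
Answer: 3/2*γ1 - 7/2*γ12 - 9*γ23


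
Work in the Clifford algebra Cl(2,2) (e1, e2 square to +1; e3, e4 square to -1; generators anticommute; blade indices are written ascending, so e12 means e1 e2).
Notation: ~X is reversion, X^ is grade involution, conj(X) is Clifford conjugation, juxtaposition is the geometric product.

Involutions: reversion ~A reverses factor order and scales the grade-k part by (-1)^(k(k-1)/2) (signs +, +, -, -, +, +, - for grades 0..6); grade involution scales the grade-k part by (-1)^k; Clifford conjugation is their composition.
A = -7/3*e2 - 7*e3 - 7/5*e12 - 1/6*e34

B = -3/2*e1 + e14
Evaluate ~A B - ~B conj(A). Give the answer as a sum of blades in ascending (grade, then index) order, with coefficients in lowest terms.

first term: 21/10*e2 - 7/2*e12 - 32/3*e13 - 7/5*e24 + 7/3*e124 + 27/4*e134
second term: -21/10*e2 - 7/2*e12 - 32/3*e13 - 7/5*e24 + 7/3*e124 + 27/4*e134
Answer: 21/5*e2


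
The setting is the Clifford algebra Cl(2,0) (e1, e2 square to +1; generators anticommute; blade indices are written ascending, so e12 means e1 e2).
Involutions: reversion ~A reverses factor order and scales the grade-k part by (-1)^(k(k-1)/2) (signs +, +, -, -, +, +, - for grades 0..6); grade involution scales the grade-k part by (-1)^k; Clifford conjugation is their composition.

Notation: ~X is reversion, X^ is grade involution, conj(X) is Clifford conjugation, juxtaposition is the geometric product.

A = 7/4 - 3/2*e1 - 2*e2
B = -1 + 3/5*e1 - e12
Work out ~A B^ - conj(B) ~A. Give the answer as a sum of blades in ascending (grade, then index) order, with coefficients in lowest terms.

first term: -17/20 - 31/20*e1 + 7/2*e2 - 59/20*e12
second term: -17/20 - 31/20*e1 + 7/2*e2 + 59/20*e12
Answer: -59/10*e12


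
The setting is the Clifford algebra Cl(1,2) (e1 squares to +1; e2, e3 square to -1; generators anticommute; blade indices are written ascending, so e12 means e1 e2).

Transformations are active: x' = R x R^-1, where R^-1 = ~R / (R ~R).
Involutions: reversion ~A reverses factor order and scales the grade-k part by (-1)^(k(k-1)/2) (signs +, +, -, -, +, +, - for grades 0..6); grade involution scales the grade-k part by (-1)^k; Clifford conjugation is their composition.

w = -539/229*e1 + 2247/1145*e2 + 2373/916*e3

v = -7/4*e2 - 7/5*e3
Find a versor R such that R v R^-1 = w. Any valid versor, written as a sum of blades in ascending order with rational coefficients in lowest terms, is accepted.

Construction: equal norms (both -2009/400) license R = v + w = -539/229*e1 + 973/4580*e2 + 5453/4580*e3 — nothing changes along that direction, while (v - w)/2 changes sign, so v maps onto w.
Answer: -539/229*e1 + 973/4580*e2 + 5453/4580*e3


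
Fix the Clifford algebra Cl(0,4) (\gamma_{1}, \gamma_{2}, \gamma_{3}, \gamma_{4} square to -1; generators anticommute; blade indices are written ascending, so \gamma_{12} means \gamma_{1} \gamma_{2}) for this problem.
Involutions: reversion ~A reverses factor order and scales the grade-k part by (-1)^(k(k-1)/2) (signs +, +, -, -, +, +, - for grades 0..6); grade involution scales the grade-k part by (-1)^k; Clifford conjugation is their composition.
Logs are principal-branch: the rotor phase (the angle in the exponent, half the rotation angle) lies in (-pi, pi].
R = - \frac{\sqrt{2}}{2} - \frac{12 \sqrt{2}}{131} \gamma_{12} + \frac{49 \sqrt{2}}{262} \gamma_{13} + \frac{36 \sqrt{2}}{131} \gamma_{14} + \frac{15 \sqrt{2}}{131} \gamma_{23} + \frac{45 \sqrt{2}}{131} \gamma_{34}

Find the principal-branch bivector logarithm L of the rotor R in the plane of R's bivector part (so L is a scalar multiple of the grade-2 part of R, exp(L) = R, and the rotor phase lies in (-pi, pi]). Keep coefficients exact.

The scalar part of R is - \frac{\sqrt{2}}{2}, and that scalar determines the rotor phase on the principal branch; recovering the unit plane as bivector-part over sine of the phase gives L = phase * plane.
Concretely: cos(phase) = - \frac{\sqrt{2}}{2} gives phase = ±\frac{3 \pi}{4}, and since phase/sin(phase) is even the sign is immaterial: L = (phase/sin(phase)) * <R>_2 = (\frac{3 \sqrt{2} \pi}{4}) * <R>_2.
Answer: - \frac{18 \pi}{131} \gamma_{12} + \frac{147 \pi}{524} \gamma_{13} + \frac{54 \pi}{131} \gamma_{14} + \frac{45 \pi}{262} \gamma_{23} + \frac{135 \pi}{262} \gamma_{34}


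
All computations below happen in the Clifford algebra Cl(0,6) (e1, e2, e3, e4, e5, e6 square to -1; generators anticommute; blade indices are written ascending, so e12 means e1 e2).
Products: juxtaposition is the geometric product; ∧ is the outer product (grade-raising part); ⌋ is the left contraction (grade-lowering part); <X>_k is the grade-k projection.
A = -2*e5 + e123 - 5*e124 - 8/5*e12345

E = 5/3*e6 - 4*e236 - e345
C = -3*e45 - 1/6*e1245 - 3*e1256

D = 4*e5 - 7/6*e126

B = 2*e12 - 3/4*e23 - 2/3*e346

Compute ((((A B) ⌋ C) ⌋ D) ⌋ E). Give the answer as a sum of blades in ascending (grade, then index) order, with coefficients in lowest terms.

step 1: 3/4*e1 - 2*e3 + 10*e4 - 4*e125 - 15/4*e134 - 6/5*e145 + 3/2*e235 + 16/5*e345 + 10/3*e1236 + 2/3*e1246 - 16/15*e1256 + 4/3*e3456
step 2: 16/5 + 1/5*e2 - 2/3*e4 + 30*e5 + 12*e6 + 5/3*e125 + 1/8*e245 + 9/4*e256
step 3: -120 + 64/5*e5 + 14*e12 - 7/30*e16 - 56/15*e126
step 4: -200*e6 + 64/5*e34 + 480*e236 + 120*e345
Answer: -200*e6 + 64/5*e34 + 480*e236 + 120*e345


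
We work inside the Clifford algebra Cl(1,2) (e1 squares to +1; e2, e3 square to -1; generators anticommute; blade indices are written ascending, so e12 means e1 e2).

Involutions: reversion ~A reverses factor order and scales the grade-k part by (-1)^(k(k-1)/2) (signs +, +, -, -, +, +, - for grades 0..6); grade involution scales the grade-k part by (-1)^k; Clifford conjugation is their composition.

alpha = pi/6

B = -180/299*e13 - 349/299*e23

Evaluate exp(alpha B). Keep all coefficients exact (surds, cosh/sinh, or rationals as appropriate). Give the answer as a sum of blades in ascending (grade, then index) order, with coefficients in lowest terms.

B^2 term by term: the squares give (-180/299)^2*(e13)^2 + (-349/299)^2*(e23)^2 = 32400/89401*(+1) + 121801/89401*(-1) = -1 (each basis 2-blade squares to minus the product of its generators' squares); cross terms between blades sharing an index anticommute and cancel. So B^2 = -1.
B^2 = -1 — the negative square puts this in the circular regime; l = 1, alpha*l = pi/6, so exp(alpha B) = cos(pi/6) + (sin(pi/6)/1)*B = sqrt(3)/2 + (1/2)*B.
Answer: sqrt(3)/2 - 90/299*e13 - 349/598*e23


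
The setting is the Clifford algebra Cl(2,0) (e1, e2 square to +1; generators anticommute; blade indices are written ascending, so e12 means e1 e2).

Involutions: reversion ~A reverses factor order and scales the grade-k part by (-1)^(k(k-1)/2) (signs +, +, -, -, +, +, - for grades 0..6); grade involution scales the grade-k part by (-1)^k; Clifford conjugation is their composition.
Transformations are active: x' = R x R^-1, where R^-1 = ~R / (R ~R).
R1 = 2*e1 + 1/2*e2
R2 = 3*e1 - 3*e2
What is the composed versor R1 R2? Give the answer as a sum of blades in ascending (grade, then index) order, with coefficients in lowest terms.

Distribute over the terms of R1 (each basis-blade product reordered to ascending indices, repeated generators contracted through their squares):
(2*e1) R2 = 6 - 6*e12
(1/2*e2) R2 = -3/2 - 3/2*e12
Summing the partial products and collecting blades:
Answer: 9/2 - 15/2*e12


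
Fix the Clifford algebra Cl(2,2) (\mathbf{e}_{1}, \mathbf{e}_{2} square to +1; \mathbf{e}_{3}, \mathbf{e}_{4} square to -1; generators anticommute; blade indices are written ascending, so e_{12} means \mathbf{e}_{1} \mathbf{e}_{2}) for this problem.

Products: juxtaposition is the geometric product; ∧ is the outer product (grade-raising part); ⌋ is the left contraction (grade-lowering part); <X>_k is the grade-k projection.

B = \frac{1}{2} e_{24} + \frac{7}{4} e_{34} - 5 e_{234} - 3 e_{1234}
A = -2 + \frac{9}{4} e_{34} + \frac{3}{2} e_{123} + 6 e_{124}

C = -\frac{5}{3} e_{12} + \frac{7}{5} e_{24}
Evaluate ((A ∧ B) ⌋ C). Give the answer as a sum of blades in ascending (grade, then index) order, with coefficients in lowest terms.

step 1: -e_{24} - \frac{7}{2} e_{34} + 10 e_{234} + 6 e_{1234}
step 2: -\frac{7}{5}
Answer: -\frac{7}{5}


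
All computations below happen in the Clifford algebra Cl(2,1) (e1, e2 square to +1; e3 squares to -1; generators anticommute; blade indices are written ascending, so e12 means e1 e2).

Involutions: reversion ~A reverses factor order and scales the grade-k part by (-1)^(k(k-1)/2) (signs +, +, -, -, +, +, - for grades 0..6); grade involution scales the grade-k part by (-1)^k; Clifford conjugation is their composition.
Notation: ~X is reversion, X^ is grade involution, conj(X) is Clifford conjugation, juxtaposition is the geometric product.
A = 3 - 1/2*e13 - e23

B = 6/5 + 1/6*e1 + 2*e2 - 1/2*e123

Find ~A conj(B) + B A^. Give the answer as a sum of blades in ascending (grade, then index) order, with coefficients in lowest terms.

first term: 18/5 - e1 - 23/4*e2 + 25/12*e3 + 3/5*e13 + 6/5*e23 - 2/3*e123
second term: 18/5 + e1 + 23/4*e2 - 25/12*e3 - 3/5*e13 - 6/5*e23 - 2/3*e123
Answer: 36/5 - 4/3*e123


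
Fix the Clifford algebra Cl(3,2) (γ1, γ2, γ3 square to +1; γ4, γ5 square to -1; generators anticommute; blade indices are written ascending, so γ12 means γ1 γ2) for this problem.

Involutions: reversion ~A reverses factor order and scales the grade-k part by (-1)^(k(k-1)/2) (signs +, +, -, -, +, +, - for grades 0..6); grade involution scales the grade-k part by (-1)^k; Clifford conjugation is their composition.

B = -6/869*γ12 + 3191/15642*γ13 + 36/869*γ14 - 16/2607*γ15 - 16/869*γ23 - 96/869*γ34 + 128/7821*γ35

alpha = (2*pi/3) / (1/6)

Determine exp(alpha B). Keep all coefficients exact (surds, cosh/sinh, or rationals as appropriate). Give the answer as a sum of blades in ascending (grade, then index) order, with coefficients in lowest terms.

B^2 term by term: the squares give (-6/869)^2*(γ12)^2 + (3191/15642)^2*(γ13)^2 + (36/869)^2*(γ14)^2 + (-16/2607)^2*(γ15)^2 + (-16/869)^2*(γ23)^2 + (-96/869)^2*(γ34)^2 + (128/7821)^2*(γ35)^2 = 36/755161*(-1) + 10182481/244672164*(-1) + 1296/755161*(+1) + 256/6796449*(+1) + 256/755161*(-1) + 9216/755161*(+1) + 16384/61168041*(+1) = -1/36 (each basis 2-blade squares to minus the product of its generators' squares); cross terms between blades sharing an index anticommute and cancel; the commuting (index-disjoint) pairs give grade-4 terms 2*c*c'*(blade product), which cancel blade by blade — γ1234: 1152/755161 - 1152/755161 = 0; γ1235: -512/2265483 + 512/2265483 = 0; γ1345: -1024/755161 + 1024/755161 = 0 — confirming B is simple. So B^2 = -1/36.
B^2 = -1/36 — a negative square means the series sums to a rotation: l = 1/6, alpha*l = 2*pi/3, so exp(alpha B) = cos(2*pi/3) + (sin(2*pi/3)/(1/6))*B = -1/2 + (3*sqrt(3))*B.
Answer: -1/2 - 18*sqrt(3)/869*γ12 + 3191*sqrt(3)/5214*γ13 + 108*sqrt(3)/869*γ14 - 16*sqrt(3)/869*γ15 - 48*sqrt(3)/869*γ23 - 288*sqrt(3)/869*γ34 + 128*sqrt(3)/2607*γ35


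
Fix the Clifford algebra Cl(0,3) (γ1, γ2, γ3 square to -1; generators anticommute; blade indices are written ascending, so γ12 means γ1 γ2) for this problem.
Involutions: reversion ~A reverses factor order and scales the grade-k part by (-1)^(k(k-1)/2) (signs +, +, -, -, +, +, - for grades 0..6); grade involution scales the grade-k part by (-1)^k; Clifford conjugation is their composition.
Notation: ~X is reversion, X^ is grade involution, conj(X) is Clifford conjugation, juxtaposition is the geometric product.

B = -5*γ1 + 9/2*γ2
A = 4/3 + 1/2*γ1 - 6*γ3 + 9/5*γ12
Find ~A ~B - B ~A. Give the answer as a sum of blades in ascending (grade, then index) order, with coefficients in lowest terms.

first term: 5/2 + 43/30*γ1 + 15*γ2 + 9/4*γ12 - 30*γ13 + 27*γ23
second term: 5/2 - 443/30*γ1 - 3*γ2 - 9/4*γ12 + 30*γ13 - 27*γ23
Answer: 81/5*γ1 + 18*γ2 + 9/2*γ12 - 60*γ13 + 54*γ23


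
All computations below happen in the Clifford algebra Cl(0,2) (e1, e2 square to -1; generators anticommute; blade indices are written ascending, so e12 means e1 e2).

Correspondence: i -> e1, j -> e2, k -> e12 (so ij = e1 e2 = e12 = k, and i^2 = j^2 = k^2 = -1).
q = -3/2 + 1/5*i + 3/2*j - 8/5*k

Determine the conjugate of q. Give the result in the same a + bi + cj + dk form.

In blades: q = -3/2 + 1/5*e1 + 3/2*e2 - 8/5*e12.
Conjugation here is Clifford conjugation: the scalar is fixed and the grade-1 and grade-2 blades all flip sign, giving -3/2 - 1/5*e1 - 3/2*e2 + 8/5*e12; translating back:
Answer: -3/2 - 1/5*i - 3/2*j + 8/5*k


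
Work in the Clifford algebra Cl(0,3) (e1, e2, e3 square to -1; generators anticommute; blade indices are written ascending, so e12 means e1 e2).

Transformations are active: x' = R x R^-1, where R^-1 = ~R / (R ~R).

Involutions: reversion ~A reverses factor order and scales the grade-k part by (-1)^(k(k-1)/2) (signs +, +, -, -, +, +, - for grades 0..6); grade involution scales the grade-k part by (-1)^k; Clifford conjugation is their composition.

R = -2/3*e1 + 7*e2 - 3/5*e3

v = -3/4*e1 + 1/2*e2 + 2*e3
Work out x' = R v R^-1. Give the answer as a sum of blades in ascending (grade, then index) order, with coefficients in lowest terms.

~R = -2/3*e1 + 7*e2 - 3/5*e3, and R ~R = -11206/225, so R^-1 = ~R / (-11206/225).
R v = -14/5 + 59/12*e12 - 107/60*e13 + 143/10*e23
Answer: 15129/22412*e1 + 3217/11206*e2 - 11584/5603*e3


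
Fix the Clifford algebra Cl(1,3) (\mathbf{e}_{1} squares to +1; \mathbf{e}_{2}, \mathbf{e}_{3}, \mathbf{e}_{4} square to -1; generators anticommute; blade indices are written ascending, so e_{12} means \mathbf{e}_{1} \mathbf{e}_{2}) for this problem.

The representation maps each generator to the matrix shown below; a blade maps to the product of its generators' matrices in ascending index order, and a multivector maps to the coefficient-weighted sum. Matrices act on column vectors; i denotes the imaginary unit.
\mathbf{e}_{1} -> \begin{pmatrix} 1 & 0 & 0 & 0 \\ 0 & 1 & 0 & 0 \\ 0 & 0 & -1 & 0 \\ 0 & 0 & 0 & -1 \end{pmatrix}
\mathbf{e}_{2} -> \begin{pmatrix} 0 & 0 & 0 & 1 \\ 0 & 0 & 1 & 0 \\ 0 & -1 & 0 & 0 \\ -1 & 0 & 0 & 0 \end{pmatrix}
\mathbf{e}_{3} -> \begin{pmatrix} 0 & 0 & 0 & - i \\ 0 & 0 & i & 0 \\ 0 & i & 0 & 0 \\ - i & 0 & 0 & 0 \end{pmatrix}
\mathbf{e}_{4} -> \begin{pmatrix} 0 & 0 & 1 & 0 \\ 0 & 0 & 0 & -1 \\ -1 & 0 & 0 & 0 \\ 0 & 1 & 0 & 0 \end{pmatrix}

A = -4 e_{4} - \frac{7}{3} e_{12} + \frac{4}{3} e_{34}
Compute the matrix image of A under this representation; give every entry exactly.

Bivector images (products of the table entries): rho(e_{12}) = rho(\mathbf{e}_{1})rho(\mathbf{e}_{2}) = \begin{pmatrix} 0 & 0 & 0 & 1 \\ 0 & 0 & 1 & 0 \\ 0 & 1 & 0 & 0 \\ 1 & 0 & 0 & 0 \end{pmatrix}; rho(e_{34}) = rho(\mathbf{e}_{3})rho(\mathbf{e}_{4}) = \begin{pmatrix} 0 & - i & 0 & 0 \\ - i & 0 & 0 & 0 \\ 0 & 0 & 0 & - i \\ 0 & 0 & - i & 0 \end{pmatrix}.
M = (-4)*rho(e_{4}) + (-\frac{7}{3})*rho(e_{12}) + (\frac{4}{3})*rho(e_{34}), summed entrywise:
Answer: \begin{pmatrix} 0 & - \frac{4 i}{3} & -4 & - \frac{7}{3} \\ - \frac{4 i}{3} & 0 & - \frac{7}{3} & 4 \\ 4 & - \frac{7}{3} & 0 & - \frac{4 i}{3} \\ - \frac{7}{3} & -4 & - \frac{4 i}{3} & 0 \end{pmatrix}
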